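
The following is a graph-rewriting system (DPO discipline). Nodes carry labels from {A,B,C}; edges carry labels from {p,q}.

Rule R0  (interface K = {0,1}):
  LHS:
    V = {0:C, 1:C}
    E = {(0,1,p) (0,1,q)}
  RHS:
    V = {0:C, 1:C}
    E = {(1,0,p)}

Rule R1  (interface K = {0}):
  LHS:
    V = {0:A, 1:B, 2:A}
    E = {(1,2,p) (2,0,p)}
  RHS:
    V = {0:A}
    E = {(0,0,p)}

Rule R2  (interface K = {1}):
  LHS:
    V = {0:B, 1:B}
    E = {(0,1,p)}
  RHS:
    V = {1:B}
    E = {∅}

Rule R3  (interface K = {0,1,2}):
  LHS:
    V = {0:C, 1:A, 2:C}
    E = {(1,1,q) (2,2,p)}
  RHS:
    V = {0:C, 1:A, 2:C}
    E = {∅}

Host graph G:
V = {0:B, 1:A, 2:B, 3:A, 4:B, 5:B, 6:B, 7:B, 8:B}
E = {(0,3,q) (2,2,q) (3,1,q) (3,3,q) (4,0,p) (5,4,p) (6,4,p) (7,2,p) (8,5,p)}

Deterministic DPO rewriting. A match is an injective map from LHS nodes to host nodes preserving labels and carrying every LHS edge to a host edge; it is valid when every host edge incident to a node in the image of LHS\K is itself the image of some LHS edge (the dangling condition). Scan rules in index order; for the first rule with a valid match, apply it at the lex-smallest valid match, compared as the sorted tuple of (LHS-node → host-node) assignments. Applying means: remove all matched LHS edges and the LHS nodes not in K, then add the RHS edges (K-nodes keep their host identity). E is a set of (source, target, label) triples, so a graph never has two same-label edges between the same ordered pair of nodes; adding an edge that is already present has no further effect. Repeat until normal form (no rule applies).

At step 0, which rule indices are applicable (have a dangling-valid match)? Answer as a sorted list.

Answer: [R2]

Steps:
R0: no valid match — LHS pattern not found
R1: no valid match — LHS pattern not found
R2: 3 valid matches — {0↦6, 1↦4}, {0↦7, 1↦2}, {0↦8, 1↦5}
R3: no valid match — LHS pattern not found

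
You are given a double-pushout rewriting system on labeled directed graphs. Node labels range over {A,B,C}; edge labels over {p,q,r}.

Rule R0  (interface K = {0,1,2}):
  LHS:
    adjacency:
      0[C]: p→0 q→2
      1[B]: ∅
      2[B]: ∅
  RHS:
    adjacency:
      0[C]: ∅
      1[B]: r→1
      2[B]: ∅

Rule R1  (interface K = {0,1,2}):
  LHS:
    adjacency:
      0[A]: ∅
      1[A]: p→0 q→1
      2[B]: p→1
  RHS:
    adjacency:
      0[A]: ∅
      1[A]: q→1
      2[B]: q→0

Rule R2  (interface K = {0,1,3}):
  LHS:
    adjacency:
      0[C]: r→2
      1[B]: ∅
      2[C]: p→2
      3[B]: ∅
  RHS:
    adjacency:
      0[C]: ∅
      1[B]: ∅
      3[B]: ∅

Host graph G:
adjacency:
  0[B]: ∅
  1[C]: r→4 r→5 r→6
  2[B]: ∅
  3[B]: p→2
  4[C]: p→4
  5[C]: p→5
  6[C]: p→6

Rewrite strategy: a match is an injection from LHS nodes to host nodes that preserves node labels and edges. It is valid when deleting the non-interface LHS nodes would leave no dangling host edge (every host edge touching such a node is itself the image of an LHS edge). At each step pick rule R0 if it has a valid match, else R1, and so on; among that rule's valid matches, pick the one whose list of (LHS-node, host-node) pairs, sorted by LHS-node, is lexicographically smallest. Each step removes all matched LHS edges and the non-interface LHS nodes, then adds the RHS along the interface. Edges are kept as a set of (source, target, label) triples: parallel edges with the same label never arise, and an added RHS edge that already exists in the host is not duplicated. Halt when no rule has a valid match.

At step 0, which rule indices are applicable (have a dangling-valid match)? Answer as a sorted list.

Answer: [R2]

Steps:
R0: no valid match — LHS pattern not found
R1: no valid match — LHS pattern not found
R2: 18 valid matches — {0↦1, 1↦0, 2↦4, 3↦2}, {0↦1, 1↦0, 2↦4, 3↦3}, {0↦1, 1↦0, 2↦5, 3↦2} (+15 more)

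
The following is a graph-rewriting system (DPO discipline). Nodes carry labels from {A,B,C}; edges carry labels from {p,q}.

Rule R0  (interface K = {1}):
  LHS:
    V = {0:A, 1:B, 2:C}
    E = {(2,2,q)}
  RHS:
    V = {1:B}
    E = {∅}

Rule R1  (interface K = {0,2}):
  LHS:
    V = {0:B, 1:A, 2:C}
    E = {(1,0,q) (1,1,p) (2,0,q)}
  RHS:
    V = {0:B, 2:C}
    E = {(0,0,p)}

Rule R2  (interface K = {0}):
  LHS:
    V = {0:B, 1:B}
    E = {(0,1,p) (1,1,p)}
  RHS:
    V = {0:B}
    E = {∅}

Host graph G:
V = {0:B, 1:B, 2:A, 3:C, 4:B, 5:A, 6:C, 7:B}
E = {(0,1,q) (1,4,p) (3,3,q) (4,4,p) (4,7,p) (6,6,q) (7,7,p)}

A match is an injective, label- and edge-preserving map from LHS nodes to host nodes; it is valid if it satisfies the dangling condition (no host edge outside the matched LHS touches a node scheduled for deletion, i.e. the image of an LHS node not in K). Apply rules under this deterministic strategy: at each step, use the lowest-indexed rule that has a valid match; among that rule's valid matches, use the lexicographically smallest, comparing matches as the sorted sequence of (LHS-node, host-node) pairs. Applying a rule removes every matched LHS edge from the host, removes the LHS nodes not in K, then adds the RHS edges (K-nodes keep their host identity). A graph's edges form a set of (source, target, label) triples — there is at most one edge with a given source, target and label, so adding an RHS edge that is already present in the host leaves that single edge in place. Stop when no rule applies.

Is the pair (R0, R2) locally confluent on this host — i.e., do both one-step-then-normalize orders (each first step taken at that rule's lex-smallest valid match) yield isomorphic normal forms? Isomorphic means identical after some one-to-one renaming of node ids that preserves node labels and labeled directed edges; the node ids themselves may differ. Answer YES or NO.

branch R0-first: apply at {0↦2, 1↦0, 2↦3} → |E|=6, then 3 more step(s) → NF |V|=2 |E|=1 V={0:B, 1:B} E=0-q->1
branch R2-first: apply at {0↦4, 1↦7} → |E|=5, then 3 more step(s) → NF |V|=2 |E|=1 V={0:B, 1:B} E=0-q->1
graphs isomorphic (equal up to label-preserving node renaming)

Answer: YES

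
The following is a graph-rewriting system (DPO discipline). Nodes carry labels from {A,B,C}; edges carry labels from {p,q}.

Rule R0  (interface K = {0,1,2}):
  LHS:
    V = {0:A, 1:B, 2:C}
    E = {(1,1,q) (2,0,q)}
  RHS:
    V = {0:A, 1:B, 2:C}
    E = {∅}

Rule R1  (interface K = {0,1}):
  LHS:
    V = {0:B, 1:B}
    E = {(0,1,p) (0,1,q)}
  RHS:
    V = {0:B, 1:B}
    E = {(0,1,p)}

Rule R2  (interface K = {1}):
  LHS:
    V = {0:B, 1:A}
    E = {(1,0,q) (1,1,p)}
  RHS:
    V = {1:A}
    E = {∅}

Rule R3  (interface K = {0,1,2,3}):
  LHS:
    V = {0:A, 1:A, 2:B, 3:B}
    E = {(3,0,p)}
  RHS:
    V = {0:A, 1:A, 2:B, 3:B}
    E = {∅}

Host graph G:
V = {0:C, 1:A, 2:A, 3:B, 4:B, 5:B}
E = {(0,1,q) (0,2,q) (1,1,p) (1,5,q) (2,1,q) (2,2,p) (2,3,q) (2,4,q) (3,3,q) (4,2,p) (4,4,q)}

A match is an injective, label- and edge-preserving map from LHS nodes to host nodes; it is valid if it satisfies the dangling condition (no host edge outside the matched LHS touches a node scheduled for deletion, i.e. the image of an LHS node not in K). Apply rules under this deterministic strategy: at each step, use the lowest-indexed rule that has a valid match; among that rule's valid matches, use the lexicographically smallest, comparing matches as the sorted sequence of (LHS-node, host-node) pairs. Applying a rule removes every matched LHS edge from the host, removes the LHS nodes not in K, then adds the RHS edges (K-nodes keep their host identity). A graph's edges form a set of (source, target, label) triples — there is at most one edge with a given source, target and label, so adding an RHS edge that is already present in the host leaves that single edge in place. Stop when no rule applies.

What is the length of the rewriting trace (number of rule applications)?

[0] host  ⇒  6 nodes, 11 edges  {0-q->1 0-q->2 1-p->1 1-q->5 2-q->1 2-p->2 2-q->3 2-q->4 3-q->3 4-p->2 4-q->4}
[1] R0 @ {0↦1, 1↦3, 2↦0}  ⇒  6 nodes, 9 edges  {0-q->2 1-p->1 1-q->5 2-q->1 2-p->2 2-q->3 2-q->4 4-p->2 4-q->4}
[2] R0 @ {0↦2, 1↦4, 2↦0}  ⇒  6 nodes, 7 edges  {1-p->1 1-q->5 2-q->1 2-p->2 2-q->3 2-q->4 4-p->2}
[3] R2 @ {0↦3, 1↦2}  ⇒  5 nodes, 5 edges  {1-p->1 1-q->5 2-q->1 2-q->4 4-p->2}
[4] R2 @ {0↦5, 1↦1}  ⇒  4 nodes, 3 edges  {2-q->1 2-q->4 4-p->2}
normal form: no rule applies after step 4

Answer: 4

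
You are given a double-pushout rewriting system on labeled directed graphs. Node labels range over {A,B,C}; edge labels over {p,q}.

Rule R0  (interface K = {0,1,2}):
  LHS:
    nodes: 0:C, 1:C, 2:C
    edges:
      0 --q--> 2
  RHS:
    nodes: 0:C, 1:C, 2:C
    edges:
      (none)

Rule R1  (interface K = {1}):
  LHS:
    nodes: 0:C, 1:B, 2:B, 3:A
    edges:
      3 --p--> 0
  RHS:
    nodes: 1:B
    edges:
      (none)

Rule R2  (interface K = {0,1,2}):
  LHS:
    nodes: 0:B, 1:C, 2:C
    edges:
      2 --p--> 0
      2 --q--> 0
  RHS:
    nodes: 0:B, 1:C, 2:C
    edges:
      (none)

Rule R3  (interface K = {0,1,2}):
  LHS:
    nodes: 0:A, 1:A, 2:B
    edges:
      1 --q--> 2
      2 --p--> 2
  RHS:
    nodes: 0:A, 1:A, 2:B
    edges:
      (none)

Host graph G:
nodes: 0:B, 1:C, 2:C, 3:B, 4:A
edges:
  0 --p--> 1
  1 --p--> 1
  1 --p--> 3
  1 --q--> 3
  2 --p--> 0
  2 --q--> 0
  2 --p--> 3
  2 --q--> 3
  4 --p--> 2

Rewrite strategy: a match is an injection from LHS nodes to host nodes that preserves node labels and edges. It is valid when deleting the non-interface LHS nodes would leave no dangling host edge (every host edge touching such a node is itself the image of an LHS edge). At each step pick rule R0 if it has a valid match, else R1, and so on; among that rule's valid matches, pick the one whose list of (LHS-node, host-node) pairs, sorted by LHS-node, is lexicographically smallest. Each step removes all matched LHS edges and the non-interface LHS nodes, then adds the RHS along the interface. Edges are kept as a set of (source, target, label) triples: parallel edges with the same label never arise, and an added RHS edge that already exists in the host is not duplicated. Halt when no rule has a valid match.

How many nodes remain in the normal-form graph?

initial: |V|=5 |E|=9  E = 0-p->1 1-p->1 1-p->3 1-q->3 2-p->0 2-q->0 2-p->3 2-q->3 4-p->2
step 1: apply R2 at {0↦0, 1↦1, 2↦2}  → |V|=5 |E|=7  E = 0-p->1 1-p->1 1-p->3 1-q->3 2-p->3 2-q->3 4-p->2
step 2: apply R2 at {0↦3, 1↦1, 2↦2}  → |V|=5 |E|=5  E = 0-p->1 1-p->1 1-p->3 1-q->3 4-p->2
step 3: apply R2 at {0↦3, 1↦2, 2↦1}  → |V|=5 |E|=3  E = 0-p->1 1-p->1 4-p->2
step 4: apply R1 at {0↦2, 1↦0, 2↦3, 3↦4}  → |V|=2 |E|=2  E = 0-p->1 1-p->1
final graph: no rule applies after step 4
NF nodes: {0:B, 1:C}

Answer: 2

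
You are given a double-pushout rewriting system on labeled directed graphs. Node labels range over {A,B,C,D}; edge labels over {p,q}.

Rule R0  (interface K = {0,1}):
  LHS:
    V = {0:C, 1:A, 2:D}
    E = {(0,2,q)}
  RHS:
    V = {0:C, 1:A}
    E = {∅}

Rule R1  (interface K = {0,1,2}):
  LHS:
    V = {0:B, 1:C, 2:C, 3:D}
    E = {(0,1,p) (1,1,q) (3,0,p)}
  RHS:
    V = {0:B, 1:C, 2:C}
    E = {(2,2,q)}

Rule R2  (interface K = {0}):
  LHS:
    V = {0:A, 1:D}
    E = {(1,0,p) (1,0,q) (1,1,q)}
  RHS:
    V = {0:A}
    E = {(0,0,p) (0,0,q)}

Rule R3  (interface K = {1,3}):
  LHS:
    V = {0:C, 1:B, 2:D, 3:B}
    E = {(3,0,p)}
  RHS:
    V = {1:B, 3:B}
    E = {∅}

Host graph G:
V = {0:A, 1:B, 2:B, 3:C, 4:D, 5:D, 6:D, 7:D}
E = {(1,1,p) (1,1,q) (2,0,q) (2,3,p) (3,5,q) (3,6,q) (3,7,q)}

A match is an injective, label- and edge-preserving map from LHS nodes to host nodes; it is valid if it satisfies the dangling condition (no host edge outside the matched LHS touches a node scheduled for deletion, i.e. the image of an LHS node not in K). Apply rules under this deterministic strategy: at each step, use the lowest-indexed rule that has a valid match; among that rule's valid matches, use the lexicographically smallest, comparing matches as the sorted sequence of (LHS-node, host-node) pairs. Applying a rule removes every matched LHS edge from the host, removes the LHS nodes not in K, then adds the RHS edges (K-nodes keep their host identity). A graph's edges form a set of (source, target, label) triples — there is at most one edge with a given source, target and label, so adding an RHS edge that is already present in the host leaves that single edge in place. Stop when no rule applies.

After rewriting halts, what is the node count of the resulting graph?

Answer: 3

Rewrite trace:
[0] host  ⇒  8 nodes, 7 edges  {1-p->1 1-q->1 2-q->0 2-p->3 3-q->5 3-q->6 3-q->7}
[1] R0 @ {0↦3, 1↦0, 2↦5}  ⇒  7 nodes, 6 edges  {1-p->1 1-q->1 2-q->0 2-p->3 3-q->6 3-q->7}
[2] R0 @ {0↦3, 1↦0, 2↦6}  ⇒  6 nodes, 5 edges  {1-p->1 1-q->1 2-q->0 2-p->3 3-q->7}
[3] R0 @ {0↦3, 1↦0, 2↦7}  ⇒  5 nodes, 4 edges  {1-p->1 1-q->1 2-q->0 2-p->3}
[4] R3 @ {0↦3, 1↦1, 2↦4, 3↦2}  ⇒  3 nodes, 3 edges  {1-p->1 1-q->1 2-q->0}
final graph: no rule applies after step 4
NF nodes: {0:A, 1:B, 2:B}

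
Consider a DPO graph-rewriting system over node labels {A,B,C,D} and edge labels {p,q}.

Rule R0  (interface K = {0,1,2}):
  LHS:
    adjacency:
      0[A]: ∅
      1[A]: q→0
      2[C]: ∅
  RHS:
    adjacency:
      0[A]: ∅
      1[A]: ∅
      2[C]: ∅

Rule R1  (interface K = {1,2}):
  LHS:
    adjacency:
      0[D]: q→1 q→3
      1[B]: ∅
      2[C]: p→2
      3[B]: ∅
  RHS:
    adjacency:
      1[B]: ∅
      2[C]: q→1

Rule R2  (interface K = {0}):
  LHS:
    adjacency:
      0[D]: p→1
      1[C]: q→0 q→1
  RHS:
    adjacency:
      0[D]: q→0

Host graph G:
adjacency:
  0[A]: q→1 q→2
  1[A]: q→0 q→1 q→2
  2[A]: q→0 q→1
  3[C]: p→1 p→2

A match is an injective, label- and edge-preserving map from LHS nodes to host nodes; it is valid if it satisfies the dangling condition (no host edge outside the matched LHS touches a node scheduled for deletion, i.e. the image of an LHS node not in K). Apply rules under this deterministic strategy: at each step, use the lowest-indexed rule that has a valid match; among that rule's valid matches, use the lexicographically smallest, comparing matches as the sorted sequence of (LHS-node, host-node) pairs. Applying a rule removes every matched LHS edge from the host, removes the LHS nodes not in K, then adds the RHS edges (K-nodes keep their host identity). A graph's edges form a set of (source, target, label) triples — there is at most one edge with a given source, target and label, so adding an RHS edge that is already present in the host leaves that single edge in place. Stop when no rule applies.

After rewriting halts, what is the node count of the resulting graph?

Answer: 4

Derivation:
[0] host  ⇒  4 nodes, 9 edges  {0-q->1 0-q->2 1-q->0 1-q->1 1-q->2 2-q->0 2-q->1 3-p->1 3-p->2}
[1] R0 @ {0↦0, 1↦1, 2↦3}  ⇒  4 nodes, 8 edges  {0-q->1 0-q->2 1-q->1 1-q->2 2-q->0 2-q->1 3-p->1 3-p->2}
[2] R0 @ {0↦0, 1↦2, 2↦3}  ⇒  4 nodes, 7 edges  {0-q->1 0-q->2 1-q->1 1-q->2 2-q->1 3-p->1 3-p->2}
[3] R0 @ {0↦1, 1↦0, 2↦3}  ⇒  4 nodes, 6 edges  {0-q->2 1-q->1 1-q->2 2-q->1 3-p->1 3-p->2}
[4] R0 @ {0↦1, 1↦2, 2↦3}  ⇒  4 nodes, 5 edges  {0-q->2 1-q->1 1-q->2 3-p->1 3-p->2}
[5] R0 @ {0↦2, 1↦0, 2↦3}  ⇒  4 nodes, 4 edges  {1-q->1 1-q->2 3-p->1 3-p->2}
[6] R0 @ {0↦2, 1↦1, 2↦3}  ⇒  4 nodes, 3 edges  {1-q->1 3-p->1 3-p->2}
normal form: no rule applies after step 6
NF nodes: {0:A, 1:A, 2:A, 3:C}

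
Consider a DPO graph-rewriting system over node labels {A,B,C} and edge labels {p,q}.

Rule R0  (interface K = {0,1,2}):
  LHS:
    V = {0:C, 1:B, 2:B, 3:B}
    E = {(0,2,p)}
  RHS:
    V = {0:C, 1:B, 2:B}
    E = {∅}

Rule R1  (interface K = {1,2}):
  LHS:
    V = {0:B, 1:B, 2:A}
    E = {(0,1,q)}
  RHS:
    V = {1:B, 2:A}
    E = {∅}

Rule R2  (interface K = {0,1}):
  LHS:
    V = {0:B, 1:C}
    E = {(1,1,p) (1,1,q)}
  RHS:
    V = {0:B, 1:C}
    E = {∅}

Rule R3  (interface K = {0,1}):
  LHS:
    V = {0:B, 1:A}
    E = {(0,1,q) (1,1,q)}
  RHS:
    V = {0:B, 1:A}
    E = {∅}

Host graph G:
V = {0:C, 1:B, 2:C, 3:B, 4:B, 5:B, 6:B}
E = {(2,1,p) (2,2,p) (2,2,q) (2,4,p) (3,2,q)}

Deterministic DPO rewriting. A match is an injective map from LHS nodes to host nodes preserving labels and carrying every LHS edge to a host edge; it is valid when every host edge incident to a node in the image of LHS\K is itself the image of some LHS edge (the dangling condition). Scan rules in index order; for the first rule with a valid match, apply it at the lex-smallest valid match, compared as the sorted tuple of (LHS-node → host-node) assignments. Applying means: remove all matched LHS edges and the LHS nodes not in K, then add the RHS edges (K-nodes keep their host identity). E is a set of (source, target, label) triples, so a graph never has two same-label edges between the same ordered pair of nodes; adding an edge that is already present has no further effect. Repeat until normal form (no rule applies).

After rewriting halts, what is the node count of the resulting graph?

start.  V:7 E:5  edges: 2-p->1 2-p->2 2-q->2 2-p->4 3-q->2
1. fire R0 via {0↦2, 1↦1, 2↦4, 3↦5}  →  V:6 E:4  edges: 2-p->1 2-p->2 2-q->2 3-q->2
2. fire R0 via {0↦2, 1↦3, 2↦1, 3↦4}  →  V:5 E:3  edges: 2-p->2 2-q->2 3-q->2
3. fire R2 via {0↦1, 1↦2}  →  V:5 E:1  edges: 3-q->2
normal form: no rule applies after step 3
NF nodes: {0:C, 1:B, 2:C, 3:B, 6:B}

Answer: 5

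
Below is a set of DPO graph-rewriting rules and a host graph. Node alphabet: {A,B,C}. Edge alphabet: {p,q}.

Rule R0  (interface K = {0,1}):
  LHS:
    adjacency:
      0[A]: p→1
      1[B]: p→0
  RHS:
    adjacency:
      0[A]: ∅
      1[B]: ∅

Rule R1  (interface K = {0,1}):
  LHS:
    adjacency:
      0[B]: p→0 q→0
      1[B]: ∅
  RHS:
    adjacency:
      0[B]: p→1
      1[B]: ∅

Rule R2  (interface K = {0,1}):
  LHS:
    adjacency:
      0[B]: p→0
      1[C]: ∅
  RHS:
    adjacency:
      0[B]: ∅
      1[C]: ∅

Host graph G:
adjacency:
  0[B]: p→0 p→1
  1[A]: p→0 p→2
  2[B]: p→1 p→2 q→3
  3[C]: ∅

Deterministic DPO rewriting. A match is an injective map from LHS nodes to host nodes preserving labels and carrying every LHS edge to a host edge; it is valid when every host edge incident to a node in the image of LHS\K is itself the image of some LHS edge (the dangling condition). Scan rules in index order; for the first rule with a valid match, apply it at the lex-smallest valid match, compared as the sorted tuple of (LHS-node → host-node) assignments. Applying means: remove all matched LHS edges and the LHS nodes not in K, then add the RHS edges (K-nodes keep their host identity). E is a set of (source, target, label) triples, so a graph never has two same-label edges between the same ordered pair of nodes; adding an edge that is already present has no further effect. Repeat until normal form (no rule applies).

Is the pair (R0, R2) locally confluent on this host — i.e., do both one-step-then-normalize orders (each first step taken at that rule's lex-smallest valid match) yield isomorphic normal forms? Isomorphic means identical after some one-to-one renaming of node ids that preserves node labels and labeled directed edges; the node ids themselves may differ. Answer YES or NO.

branch R0-first: apply at {0↦1, 1↦0} → |E|=5, then 3 more step(s) → NF |V|=4 |E|=1 V={0:B, 1:A, 2:B, 3:C} E=2-q->3
branch R2-first: apply at {0↦0, 1↦3} → |E|=6, then 3 more step(s) → NF |V|=4 |E|=1 V={0:B, 1:A, 2:B, 3:C} E=2-q->3
graphs isomorphic (equal up to label-preserving node renaming)

Answer: YES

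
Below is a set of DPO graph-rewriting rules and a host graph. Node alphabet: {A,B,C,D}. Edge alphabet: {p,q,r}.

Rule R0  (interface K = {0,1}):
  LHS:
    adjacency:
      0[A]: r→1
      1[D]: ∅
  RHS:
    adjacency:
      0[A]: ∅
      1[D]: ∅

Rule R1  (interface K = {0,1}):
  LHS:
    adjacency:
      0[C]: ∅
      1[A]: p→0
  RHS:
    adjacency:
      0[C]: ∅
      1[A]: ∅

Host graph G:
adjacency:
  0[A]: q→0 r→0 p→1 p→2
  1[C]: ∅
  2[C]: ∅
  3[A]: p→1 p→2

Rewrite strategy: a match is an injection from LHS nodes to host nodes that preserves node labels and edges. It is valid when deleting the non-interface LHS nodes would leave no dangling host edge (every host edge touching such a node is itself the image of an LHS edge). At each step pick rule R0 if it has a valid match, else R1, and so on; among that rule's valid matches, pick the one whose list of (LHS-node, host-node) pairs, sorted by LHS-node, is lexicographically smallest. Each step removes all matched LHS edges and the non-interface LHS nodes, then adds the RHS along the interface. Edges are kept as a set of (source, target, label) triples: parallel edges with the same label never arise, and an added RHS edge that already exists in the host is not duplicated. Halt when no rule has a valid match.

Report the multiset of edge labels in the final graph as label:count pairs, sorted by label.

Answer: q:1 r:1

Rewrite trace:
start.  V:4 E:6  edges: 0-q->0 0-r->0 0-p->1 0-p->2 3-p->1 3-p->2
1. fire R1 via {0↦1, 1↦0}  →  V:4 E:5  edges: 0-q->0 0-r->0 0-p->2 3-p->1 3-p->2
2. fire R1 via {0↦1, 1↦3}  →  V:4 E:4  edges: 0-q->0 0-r->0 0-p->2 3-p->2
3. fire R1 via {0↦2, 1↦0}  →  V:4 E:3  edges: 0-q->0 0-r->0 3-p->2
4. fire R1 via {0↦2, 1↦3}  →  V:4 E:2  edges: 0-q->0 0-r->0
final graph: no rule applies after step 4
NF edges: [(0, 0, 'q'), (0, 0, 'r')]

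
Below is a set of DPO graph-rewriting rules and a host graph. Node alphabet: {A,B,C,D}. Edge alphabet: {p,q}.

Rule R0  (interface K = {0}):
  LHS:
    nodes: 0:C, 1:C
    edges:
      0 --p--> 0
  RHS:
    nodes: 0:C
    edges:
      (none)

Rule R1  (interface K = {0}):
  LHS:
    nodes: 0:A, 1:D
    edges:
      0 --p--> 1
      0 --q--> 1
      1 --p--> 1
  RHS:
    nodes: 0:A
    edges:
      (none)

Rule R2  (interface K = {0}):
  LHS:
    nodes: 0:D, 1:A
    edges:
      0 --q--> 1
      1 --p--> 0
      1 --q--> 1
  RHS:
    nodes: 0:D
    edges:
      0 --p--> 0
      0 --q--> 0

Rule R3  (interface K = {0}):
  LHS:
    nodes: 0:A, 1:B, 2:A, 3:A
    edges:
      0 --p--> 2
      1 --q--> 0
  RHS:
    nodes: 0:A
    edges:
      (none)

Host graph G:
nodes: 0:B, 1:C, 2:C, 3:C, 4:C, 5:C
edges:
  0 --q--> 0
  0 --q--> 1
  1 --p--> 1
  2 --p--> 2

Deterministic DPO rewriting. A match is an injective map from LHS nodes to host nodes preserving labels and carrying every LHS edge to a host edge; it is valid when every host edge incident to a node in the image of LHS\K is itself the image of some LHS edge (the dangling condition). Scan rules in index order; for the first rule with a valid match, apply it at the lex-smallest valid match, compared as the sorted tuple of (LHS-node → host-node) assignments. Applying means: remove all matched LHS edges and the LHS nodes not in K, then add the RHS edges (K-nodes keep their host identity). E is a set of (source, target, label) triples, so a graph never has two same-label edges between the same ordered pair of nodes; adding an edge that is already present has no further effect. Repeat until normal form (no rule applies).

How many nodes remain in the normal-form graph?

Answer: 4

Derivation:
[0] host  ⇒  6 nodes, 4 edges  {0-q->0 0-q->1 1-p->1 2-p->2}
[1] R0 @ {0↦1, 1↦3}  ⇒  5 nodes, 3 edges  {0-q->0 0-q->1 2-p->2}
[2] R0 @ {0↦2, 1↦4}  ⇒  4 nodes, 2 edges  {0-q->0 0-q->1}
halt: no rule applies after step 2
NF nodes: {0:B, 1:C, 2:C, 5:C}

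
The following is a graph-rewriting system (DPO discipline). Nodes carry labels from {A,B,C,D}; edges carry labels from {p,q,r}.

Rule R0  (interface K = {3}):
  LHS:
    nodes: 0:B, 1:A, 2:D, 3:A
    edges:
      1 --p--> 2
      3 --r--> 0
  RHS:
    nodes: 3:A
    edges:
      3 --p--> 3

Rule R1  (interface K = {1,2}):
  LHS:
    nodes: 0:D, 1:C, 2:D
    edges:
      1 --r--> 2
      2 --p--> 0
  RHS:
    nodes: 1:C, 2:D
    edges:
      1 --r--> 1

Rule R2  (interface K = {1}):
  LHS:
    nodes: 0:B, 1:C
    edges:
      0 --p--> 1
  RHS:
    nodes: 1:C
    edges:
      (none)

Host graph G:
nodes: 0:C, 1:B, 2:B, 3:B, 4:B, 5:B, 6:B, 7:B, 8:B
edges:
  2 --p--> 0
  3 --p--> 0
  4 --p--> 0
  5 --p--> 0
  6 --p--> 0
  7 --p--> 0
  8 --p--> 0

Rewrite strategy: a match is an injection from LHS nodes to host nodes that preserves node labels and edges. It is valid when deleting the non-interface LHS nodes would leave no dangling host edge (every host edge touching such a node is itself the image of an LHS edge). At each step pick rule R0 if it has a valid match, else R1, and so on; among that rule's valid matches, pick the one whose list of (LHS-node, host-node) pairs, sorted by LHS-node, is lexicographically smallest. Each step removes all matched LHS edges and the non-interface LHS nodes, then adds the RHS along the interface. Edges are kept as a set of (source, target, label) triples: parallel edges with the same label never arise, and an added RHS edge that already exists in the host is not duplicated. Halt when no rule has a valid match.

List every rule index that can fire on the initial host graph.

Answer: [R2]

Steps:
R0: no valid match — LHS pattern not found
R1: no valid match — LHS pattern not found
R2: 7 valid matches — {0↦2, 1↦0}, {0↦3, 1↦0}, {0↦4, 1↦0} (+4 more)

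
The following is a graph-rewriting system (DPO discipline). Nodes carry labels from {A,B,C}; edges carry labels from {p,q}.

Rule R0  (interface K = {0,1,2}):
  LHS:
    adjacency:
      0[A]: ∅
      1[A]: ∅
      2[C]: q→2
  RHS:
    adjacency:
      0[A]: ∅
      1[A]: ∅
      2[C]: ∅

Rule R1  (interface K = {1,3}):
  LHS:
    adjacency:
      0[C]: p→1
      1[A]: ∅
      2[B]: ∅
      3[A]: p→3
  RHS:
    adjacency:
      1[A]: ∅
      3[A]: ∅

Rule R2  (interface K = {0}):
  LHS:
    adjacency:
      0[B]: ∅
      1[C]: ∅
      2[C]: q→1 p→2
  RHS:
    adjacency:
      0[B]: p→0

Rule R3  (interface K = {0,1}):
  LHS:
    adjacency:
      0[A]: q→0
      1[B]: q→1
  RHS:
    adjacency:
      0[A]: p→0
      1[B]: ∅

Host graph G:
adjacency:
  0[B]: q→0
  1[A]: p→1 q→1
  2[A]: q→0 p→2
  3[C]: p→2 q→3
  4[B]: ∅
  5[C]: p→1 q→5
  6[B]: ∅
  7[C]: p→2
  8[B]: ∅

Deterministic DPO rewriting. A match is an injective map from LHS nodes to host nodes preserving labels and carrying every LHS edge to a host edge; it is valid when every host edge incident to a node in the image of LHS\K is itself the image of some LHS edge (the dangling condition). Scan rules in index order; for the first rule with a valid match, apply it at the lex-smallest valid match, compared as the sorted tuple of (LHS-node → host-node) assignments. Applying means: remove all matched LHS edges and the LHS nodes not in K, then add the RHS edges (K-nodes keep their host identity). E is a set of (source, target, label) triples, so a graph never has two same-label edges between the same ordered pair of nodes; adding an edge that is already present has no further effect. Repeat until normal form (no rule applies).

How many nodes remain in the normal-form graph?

[0] host  ⇒  9 nodes, 10 edges  {0-q->0 1-p->1 1-q->1 2-q->0 2-p->2 3-p->2 3-q->3 5-p->1 5-q->5 7-p->2}
[1] R0 @ {0↦1, 1↦2, 2↦3}  ⇒  9 nodes, 9 edges  {0-q->0 1-p->1 1-q->1 2-q->0 2-p->2 3-p->2 5-p->1 5-q->5 7-p->2}
[2] R0 @ {0↦1, 1↦2, 2↦5}  ⇒  9 nodes, 8 edges  {0-q->0 1-p->1 1-q->1 2-q->0 2-p->2 3-p->2 5-p->1 7-p->2}
[3] R1 @ {0↦3, 1↦2, 2↦4, 3↦1}  ⇒  7 nodes, 6 edges  {0-q->0 1-q->1 2-q->0 2-p->2 5-p->1 7-p->2}
[4] R1 @ {0↦5, 1↦1, 2↦6, 3↦2}  ⇒  5 nodes, 4 edges  {0-q->0 1-q->1 2-q->0 7-p->2}
[5] R3 @ {0↦1, 1↦0}  ⇒  5 nodes, 3 edges  {1-p->1 2-q->0 7-p->2}
[6] R1 @ {0↦7, 1↦2, 2↦8, 3↦1}  ⇒  3 nodes, 1 edges  {2-q->0}
final graph: no rule applies after step 6
NF nodes: {0:B, 1:A, 2:A}

Answer: 3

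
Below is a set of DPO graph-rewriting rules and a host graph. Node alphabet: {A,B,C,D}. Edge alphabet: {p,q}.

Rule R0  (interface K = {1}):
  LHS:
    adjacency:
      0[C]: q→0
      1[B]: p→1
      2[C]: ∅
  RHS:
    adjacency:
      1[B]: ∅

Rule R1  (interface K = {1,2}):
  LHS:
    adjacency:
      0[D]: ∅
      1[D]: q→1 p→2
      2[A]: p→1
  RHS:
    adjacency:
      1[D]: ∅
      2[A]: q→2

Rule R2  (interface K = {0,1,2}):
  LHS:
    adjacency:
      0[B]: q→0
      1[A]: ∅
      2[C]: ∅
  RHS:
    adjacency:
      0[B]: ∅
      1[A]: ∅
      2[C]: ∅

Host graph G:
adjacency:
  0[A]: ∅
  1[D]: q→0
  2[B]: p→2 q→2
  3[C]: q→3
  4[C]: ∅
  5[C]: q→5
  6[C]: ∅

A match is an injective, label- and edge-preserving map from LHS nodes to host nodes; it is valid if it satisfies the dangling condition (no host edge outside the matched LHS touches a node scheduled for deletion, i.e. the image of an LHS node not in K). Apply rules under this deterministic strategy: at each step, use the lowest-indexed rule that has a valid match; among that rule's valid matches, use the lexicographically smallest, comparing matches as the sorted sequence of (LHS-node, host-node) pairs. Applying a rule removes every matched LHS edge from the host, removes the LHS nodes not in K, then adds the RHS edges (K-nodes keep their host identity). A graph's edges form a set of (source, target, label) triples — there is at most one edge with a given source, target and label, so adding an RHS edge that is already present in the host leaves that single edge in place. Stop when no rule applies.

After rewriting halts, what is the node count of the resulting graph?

[0] host  ⇒  7 nodes, 5 edges  {1-q->0 2-p->2 2-q->2 3-q->3 5-q->5}
[1] R0 @ {0↦3, 1↦2, 2↦4}  ⇒  5 nodes, 3 edges  {1-q->0 2-q->2 5-q->5}
[2] R2 @ {0↦2, 1↦0, 2↦5}  ⇒  5 nodes, 2 edges  {1-q->0 5-q->5}
final graph: no rule applies after step 2
NF nodes: {0:A, 1:D, 2:B, 5:C, 6:C}

Answer: 5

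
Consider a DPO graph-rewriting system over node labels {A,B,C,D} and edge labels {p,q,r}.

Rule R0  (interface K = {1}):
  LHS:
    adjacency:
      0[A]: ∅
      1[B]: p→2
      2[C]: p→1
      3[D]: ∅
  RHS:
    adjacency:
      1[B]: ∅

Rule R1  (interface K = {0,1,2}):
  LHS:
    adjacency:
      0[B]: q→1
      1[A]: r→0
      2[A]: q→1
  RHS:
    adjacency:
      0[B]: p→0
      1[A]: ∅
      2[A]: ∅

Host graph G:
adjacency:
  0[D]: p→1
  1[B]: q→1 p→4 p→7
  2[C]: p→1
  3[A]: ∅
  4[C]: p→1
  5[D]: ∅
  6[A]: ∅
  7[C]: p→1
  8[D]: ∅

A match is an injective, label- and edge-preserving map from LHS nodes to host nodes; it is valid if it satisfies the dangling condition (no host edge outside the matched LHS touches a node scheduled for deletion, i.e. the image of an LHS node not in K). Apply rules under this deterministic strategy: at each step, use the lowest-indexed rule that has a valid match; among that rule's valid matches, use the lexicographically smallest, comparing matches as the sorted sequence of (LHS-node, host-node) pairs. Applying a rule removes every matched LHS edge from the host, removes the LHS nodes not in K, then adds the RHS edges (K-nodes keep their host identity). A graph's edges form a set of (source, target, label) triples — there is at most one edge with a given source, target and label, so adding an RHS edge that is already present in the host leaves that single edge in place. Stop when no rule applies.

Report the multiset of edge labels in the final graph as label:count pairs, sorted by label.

start.  V:9 E:7  edges: 0-p->1 1-q->1 1-p->4 1-p->7 2-p->1 4-p->1 7-p->1
1. fire R0 via {0↦3, 1↦1, 2↦4, 3↦5}  →  V:6 E:5  edges: 0-p->1 1-q->1 1-p->7 2-p->1 7-p->1
2. fire R0 via {0↦6, 1↦1, 2↦7, 3↦8}  →  V:3 E:3  edges: 0-p->1 1-q->1 2-p->1
final graph: no rule applies after step 2
NF edges: [(0, 1, 'p'), (1, 1, 'q'), (2, 1, 'p')]

Answer: p:2 q:1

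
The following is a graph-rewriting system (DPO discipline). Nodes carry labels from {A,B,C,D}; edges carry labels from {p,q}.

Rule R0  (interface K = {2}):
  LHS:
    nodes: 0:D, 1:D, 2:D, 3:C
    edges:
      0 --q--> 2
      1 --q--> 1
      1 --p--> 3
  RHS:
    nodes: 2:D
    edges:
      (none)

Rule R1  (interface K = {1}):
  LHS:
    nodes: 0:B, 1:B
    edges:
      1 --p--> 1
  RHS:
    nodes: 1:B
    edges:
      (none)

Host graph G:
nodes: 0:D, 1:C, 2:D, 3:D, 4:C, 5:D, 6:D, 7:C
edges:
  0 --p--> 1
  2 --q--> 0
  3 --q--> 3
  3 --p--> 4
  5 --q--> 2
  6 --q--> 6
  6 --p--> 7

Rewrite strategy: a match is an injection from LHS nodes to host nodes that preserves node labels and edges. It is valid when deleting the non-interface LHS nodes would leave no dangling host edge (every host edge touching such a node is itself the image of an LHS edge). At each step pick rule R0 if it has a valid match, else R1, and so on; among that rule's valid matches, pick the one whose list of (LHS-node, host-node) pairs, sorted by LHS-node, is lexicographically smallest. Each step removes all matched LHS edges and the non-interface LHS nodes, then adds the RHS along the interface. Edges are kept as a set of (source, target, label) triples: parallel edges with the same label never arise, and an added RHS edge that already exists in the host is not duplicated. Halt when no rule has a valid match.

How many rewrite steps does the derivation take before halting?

Answer: 2

Steps:
start.  V:8 E:7  edges: 0-p->1 2-q->0 3-q->3 3-p->4 5-q->2 6-q->6 6-p->7
1. fire R0 via {0↦5, 1↦3, 2↦2, 3↦4}  →  V:5 E:4  edges: 0-p->1 2-q->0 6-q->6 6-p->7
2. fire R0 via {0↦2, 1↦6, 2↦0, 3↦7}  →  V:2 E:1  edges: 0-p->1
final graph: no rule applies after step 2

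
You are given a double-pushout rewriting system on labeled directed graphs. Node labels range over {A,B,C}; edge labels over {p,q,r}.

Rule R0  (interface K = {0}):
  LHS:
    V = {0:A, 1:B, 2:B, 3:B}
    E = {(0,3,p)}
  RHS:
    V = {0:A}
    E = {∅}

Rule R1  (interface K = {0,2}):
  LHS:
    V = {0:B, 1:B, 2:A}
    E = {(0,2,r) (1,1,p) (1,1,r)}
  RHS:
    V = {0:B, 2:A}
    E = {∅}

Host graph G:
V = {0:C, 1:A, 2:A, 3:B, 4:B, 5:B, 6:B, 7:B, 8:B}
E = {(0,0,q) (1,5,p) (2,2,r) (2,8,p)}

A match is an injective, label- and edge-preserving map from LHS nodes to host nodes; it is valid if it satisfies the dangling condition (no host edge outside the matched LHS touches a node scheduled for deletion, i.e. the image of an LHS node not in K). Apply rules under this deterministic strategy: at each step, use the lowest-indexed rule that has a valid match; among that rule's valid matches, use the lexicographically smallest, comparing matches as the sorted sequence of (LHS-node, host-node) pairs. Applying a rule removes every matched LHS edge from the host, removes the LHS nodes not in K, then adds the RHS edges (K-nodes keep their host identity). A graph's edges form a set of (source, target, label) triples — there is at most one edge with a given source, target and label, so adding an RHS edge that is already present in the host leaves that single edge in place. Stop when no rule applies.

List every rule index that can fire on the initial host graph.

Answer: [R0]

Rewrite trace:
R0: 24 valid matches — {0↦1, 1↦3, 2↦4, 3↦5}, {0↦1, 1↦3, 2↦6, 3↦5}, {0↦1, 1↦3, 2↦7, 3↦5} (+21 more)
R1: no valid match — LHS pattern not found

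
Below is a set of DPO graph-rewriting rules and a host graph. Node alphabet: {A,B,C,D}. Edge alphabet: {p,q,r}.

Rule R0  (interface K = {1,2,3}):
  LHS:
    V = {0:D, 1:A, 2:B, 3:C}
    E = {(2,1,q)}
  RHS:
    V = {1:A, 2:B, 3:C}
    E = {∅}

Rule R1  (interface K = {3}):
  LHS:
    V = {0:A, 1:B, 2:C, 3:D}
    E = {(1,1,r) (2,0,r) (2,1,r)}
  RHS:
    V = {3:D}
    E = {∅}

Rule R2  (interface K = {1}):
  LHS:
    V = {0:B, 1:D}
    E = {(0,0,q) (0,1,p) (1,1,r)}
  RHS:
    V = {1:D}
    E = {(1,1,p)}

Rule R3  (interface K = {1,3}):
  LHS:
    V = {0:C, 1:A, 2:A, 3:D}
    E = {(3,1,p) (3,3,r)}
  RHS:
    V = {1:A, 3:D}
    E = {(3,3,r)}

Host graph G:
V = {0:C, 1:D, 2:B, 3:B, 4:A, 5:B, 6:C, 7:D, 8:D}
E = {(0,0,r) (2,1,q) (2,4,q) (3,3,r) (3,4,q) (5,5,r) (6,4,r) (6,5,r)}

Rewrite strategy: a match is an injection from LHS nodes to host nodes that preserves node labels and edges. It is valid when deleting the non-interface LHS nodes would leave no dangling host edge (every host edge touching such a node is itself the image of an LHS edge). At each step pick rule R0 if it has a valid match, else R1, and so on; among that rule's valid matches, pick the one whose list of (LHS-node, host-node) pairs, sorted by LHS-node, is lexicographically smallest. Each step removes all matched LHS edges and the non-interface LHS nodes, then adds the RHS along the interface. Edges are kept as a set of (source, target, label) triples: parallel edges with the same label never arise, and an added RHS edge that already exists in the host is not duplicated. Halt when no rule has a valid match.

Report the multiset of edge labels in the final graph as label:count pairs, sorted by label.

Answer: q:1 r:2

Rewrite trace:
start.  V:9 E:8  edges: 0-r->0 2-q->1 2-q->4 3-r->3 3-q->4 5-r->5 6-r->4 6-r->5
1. fire R0 via {0↦7, 1↦4, 2↦2, 3↦0}  →  V:8 E:7  edges: 0-r->0 2-q->1 3-r->3 3-q->4 5-r->5 6-r->4 6-r->5
2. fire R0 via {0↦8, 1↦4, 2↦3, 3↦0}  →  V:7 E:6  edges: 0-r->0 2-q->1 3-r->3 5-r->5 6-r->4 6-r->5
3. fire R1 via {0↦4, 1↦5, 2↦6, 3↦1}  →  V:4 E:3  edges: 0-r->0 2-q->1 3-r->3
halt: no rule applies after step 3
NF edges: [(0, 0, 'r'), (2, 1, 'q'), (3, 3, 'r')]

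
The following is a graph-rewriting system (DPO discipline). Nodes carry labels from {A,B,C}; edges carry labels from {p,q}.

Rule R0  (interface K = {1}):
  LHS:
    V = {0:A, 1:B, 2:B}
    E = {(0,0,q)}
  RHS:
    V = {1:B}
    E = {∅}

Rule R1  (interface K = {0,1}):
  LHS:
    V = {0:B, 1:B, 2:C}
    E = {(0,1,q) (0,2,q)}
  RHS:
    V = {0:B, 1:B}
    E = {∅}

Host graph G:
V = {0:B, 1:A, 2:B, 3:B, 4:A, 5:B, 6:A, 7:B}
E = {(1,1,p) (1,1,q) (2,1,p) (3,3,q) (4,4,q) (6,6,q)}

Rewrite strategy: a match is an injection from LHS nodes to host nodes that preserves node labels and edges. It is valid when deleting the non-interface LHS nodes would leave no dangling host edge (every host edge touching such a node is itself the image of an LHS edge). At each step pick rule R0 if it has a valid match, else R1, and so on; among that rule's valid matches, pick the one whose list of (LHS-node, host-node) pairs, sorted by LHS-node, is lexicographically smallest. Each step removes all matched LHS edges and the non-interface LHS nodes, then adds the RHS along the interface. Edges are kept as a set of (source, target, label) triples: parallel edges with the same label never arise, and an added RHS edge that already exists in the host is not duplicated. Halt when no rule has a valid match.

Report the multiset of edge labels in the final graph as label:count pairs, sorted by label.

Answer: p:2 q:2

Rewrite trace:
start.  V:8 E:6  edges: 1-p->1 1-q->1 2-p->1 3-q->3 4-q->4 6-q->6
1. fire R0 via {0↦4, 1↦0, 2↦5}  →  V:6 E:5  edges: 1-p->1 1-q->1 2-p->1 3-q->3 6-q->6
2. fire R0 via {0↦6, 1↦0, 2↦7}  →  V:4 E:4  edges: 1-p->1 1-q->1 2-p->1 3-q->3
halt: no rule applies after step 2
NF edges: [(1, 1, 'p'), (1, 1, 'q'), (2, 1, 'p'), (3, 3, 'q')]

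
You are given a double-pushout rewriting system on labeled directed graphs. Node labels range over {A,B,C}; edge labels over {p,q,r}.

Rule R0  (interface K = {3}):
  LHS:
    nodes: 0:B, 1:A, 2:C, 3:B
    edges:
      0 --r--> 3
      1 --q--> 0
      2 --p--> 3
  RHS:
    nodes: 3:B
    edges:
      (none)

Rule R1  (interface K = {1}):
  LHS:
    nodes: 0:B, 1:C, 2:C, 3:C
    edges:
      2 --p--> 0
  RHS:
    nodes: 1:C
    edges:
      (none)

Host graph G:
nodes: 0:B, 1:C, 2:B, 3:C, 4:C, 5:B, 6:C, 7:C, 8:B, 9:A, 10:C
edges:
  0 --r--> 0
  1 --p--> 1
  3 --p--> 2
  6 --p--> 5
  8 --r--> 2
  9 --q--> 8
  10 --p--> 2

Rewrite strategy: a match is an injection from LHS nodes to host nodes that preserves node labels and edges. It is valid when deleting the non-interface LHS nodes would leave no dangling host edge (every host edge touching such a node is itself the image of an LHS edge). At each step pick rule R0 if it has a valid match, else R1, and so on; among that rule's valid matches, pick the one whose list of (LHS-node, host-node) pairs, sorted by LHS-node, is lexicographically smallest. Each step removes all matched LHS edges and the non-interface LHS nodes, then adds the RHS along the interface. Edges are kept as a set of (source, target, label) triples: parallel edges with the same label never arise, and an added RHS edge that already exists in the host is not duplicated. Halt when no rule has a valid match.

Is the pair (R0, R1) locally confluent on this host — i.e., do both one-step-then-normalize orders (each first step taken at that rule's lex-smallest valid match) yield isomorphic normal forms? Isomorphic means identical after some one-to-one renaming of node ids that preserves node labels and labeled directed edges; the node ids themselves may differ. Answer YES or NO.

Answer: YES

Steps:
branch R0-first: apply at {0↦8, 1↦9, 2↦3, 3↦2} → |E|=4, then 2 more step(s) → NF |V|=2 |E|=2 V={0:B, 1:C} E=0-r->0 1-p->1
branch R1-first: apply at {0↦5, 1↦1, 2↦6, 3↦4} → |E|=6, then 2 more step(s) → NF |V|=2 |E|=2 V={0:B, 1:C} E=0-r->0 1-p->1
graphs isomorphic (equal up to label-preserving node renaming)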